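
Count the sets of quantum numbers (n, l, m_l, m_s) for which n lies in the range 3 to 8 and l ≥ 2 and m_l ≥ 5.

For each n in the range, tally the orbitals obeying l ≥ 2 and m_l ≥ 5:
n=6 → 1; n=7 → 3; n=8 → 6.
Orbitals: 1 + 3 + 6 = 10. Including both spin states (m_s = ±1/2) gives 2 × 10 = 20 states.

20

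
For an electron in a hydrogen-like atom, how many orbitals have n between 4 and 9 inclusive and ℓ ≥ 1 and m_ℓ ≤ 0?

Per-shell orbital counts meeting the constraint:
n=4 → 9; n=5 → 14; n=6 → 20; n=7 → 27; n=8 → 35; n=9 → 44.
Total orbitals: 9 + 14 + 20 + 27 + 35 + 44 = 149.

149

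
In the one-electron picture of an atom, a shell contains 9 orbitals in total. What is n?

n² = 9 ⇒ n = 3.

n = 3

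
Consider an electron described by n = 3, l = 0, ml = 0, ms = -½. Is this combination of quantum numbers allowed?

n = 3 is a positive integer. l = 0 satisfies 0 ≤ l ≤ n−1 = 2. ml = 0 lies in the range −l … +l (here 0). ms = -1/2 is one of ±1/2.
All four constraints are satisfied.

Yes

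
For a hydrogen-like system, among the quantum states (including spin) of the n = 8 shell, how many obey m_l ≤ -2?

42

The (l, m_l) pairs meeting m_l ≤ -2 give: l=2 → 1; l=3 → 2; l=4 → 3; l=5 → 4; l=6 → 5; l=7 → 6.
Orbitals: 1 + 2 + 3 + 4 + 5 + 6 = 21. Each orbital carries two spin states, so 21 × 2 = 42 states.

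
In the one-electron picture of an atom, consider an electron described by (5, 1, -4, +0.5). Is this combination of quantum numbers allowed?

Invalid

The magnetic quantum number must satisfy −l ≤ m_l ≤ l. With l = 1, m_l can only be -1, 0, 1, so m_l = -4 is forbidden.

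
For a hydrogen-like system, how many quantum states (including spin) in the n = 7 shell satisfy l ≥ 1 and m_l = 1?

12

Go through l = 0, …, 6 (the values permitted for n = 7).
The (l, m_l) pairs meeting l ≥ 1 and m_l = 1 give: l=1 → 1; l=2 → 1; l=3 → 1; l=4 → 1; l=5 → 1; l=6 → 1.
Orbitals: 1 + 1 + 1 + 1 + 1 + 1 = 6. Each orbital carries two spin states, so 6 × 2 = 12 states.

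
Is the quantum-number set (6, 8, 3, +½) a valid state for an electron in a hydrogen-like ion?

Not allowed

The orbital quantum number must satisfy 0 ≤ l ≤ n−1. With n = 6 the allowed l values are 0, 1, 2, 3, 4, 5, so l = 8 is out of range.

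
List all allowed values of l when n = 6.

0, 1, 2, 3, 4, 5

l is an integer with 0 ≤ l ≤ n−1, so for n = 6: l = 0, 1, 2, 3, 4, 5.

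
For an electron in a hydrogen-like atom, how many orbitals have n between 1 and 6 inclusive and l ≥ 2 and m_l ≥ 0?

40

For each n in the range, tally the orbitals obeying l ≥ 2 and m_l ≥ 0:
n=3 → 3; n=4 → 7; n=5 → 12; n=6 → 18.
Total orbitals: 3 + 7 + 12 + 18 = 40.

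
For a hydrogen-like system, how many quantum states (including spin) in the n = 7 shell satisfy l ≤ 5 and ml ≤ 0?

Go through l = 0, …, 6 (the values permitted for n = 7).
The (l, ml) pairs meeting l ≤ 5 and ml ≤ 0 give: l=0 → 1; l=1 → 2; l=2 → 3; l=3 → 4; l=4 → 5; l=5 → 6.
Orbitals: 1 + 2 + 3 + 4 + 5 + 6 = 21. Each orbital carries two spin states, so 21 × 2 = 42 states.

42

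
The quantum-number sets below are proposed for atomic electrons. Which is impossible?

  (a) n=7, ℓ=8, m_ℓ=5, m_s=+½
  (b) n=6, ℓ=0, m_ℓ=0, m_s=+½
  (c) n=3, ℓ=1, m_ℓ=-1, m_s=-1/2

(a) has ℓ = 8 ≥ n = 7, violating 0 ≤ ℓ ≤ n−1.
The remaining sets (b), (c) satisfy all four rules.

(a)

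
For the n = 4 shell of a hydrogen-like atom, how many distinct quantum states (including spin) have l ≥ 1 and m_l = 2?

4

Go through l = 0, …, 3 (the values permitted for n = 4).
Orbitals with l ≥ 1 and m_l = 2, by l: l=2 → 1; l=3 → 1.
Orbitals: 1 + 1 = 2. Each orbital carries two spin states, so 2 × 2 = 4 states.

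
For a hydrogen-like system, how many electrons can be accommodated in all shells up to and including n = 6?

182

Total orbitals = 1² + 2² + 3² + 4² + 5² + 6² = 91. Doubling for spin gives 182 electrons.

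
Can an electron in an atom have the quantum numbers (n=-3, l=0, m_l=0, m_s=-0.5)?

The principal quantum number must be a positive integer (n ≥ 1), but here n = -3.

Invalid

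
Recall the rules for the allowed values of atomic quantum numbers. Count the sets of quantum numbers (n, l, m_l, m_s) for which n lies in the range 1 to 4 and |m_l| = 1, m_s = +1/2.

Work shell by shell — for each n, count the (l, m_l) pairs that satisfy |m_l| = 1:
n=2 → 2; n=3 → 4; n=4 → 6.
Orbitals: 2 + 4 + 6 = 12. With m_s fixed to +1/2 there is one state per orbital, so 12 states.

12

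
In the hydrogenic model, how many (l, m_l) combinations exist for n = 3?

9

The n = 3 shell contains n² = 3² = 9 orbitals.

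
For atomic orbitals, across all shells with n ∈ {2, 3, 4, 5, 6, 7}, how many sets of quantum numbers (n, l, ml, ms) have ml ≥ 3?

40

Per-shell orbital counts meeting the constraint:
n=4 → 1; n=5 → 3; n=6 → 6; n=7 → 10.
Orbitals: 1 + 3 + 6 + 10 = 20. Including both spin states (ms = ±1/2) gives 2 × 20 = 40 states.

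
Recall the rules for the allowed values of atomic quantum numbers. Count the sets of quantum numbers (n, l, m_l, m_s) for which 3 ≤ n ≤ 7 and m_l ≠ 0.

Per-shell orbital counts meeting the constraint:
n=3 → 6; n=4 → 12; n=5 → 20; n=6 → 30; n=7 → 42.
Orbitals: 6 + 12 + 20 + 30 + 42 = 110. Including both spin states (m_s = ±1/2) gives 2 × 110 = 220 states.

220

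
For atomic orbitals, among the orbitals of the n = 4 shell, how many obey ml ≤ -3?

1

Orbitals with ml ≤ -3, by l: l=3 → 1.
Total orbitals: 1.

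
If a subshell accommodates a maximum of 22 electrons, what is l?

2(2l+1) = 22 ⇒ 2l+1 = 11 ⇒ l = 5.

l = 5 (h)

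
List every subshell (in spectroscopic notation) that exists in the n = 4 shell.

For n = 4, ℓ runs from 0 to 3. In spectroscopic notation ℓ = 0,1,2,… ↔ s,p,d,f,g,h,i, so the subshells are 4s, 4p, 4d, 4f.

4s, 4p, 4d, 4f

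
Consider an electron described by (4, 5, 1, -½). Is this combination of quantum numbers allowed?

The orbital quantum number must satisfy 0 ≤ l ≤ n−1. With n = 4 the allowed l values are 0, 1, 2, 3, so l = 5 is out of range.

No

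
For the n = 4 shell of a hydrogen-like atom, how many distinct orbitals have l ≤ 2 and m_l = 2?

1

Go through l = 0, …, 3 (the values permitted for n = 4).
Orbitals with l ≤ 2 and m_l = 2, by l: l=2 → 1.
Total orbitals: 1.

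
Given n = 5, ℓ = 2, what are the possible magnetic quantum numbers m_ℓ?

-2, -1, 0, 1, 2

m_ℓ takes every integer from −ℓ to +ℓ. With ℓ = 2 that gives the 5 values -2, -1, 0, 1, 2.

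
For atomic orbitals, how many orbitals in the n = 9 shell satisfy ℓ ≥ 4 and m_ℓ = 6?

The n = 9 shell has ℓ = 0 through 8; check each.
Contributions: ℓ=6 → 1; ℓ=7 → 1; ℓ=8 → 1.
Total orbitals: 1 + 1 + 1 = 3.

3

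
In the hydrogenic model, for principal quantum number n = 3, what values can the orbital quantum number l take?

0, 1, 2

l is an integer with 0 ≤ l ≤ n−1, so for n = 3: l = 0, 1, 2.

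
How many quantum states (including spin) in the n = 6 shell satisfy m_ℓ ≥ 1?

30

The n = 6 shell has ℓ = 0 through 5; check each.
The (ℓ, m_ℓ) pairs meeting m_ℓ ≥ 1 give: ℓ=1 → 1; ℓ=2 → 2; ℓ=3 → 3; ℓ=4 → 4; ℓ=5 → 5.
Orbitals: 1 + 2 + 3 + 4 + 5 = 15. Each orbital carries two spin states, so 15 × 2 = 30 states.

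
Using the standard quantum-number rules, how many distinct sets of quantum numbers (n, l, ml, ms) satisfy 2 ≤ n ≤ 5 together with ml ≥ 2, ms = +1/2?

Treat each shell separately and count matching orbitals:
n=3 → 1; n=4 → 3; n=5 → 6.
Orbitals: 1 + 3 + 6 = 10. With ms fixed to +1/2 there is one state per orbital, so 10 states.

10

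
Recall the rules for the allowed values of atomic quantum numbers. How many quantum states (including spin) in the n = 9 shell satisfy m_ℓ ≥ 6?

Orbitals with m_ℓ ≥ 6, by ℓ: ℓ=6 → 1; ℓ=7 → 2; ℓ=8 → 3.
Orbitals: 1 + 2 + 3 = 6. Each orbital carries two spin states, so 6 × 2 = 12 states.

12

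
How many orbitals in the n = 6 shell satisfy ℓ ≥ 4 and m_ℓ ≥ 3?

5

Per ℓ-value: ℓ=4 → 2; ℓ=5 → 3.
Total orbitals: 2 + 3 = 5.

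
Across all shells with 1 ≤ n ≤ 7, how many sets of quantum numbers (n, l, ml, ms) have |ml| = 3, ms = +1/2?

20

Go shell by shell, enumerating (l, ml) with |ml| = 3:
n=4 → 2; n=5 → 4; n=6 → 6; n=7 → 8.
Orbitals: 2 + 4 + 6 + 8 = 20. With ms fixed to +1/2 there is one state per orbital, so 20 states.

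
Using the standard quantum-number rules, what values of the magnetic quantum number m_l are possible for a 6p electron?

-1, 0, 1

The 6p subshell has l = 1, and m_l takes every integer from −l to +l. With l = 1 that gives the 3 values -1, 0, 1.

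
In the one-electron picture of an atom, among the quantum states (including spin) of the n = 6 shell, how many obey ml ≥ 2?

20

Go through l = 0, …, 5 (the values permitted for n = 6).
Orbitals with ml ≥ 2, by l: l=2 → 1; l=3 → 2; l=4 → 3; l=5 → 4.
Orbitals: 1 + 2 + 3 + 4 = 10. Each orbital carries two spin states, so 10 × 2 = 20 states.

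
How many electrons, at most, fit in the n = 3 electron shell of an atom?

A shell holds 2n² electrons: 2 × 3² = 2 × 9 = 18.

18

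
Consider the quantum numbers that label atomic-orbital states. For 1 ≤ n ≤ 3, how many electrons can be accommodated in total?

28

Total orbitals = 1² + 2² + 3² = 14. Doubling for spin gives 28 electrons.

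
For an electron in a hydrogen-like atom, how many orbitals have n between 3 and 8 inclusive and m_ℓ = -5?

Per-shell orbital counts meeting the constraint:
n=6 → 1; n=7 → 2; n=8 → 3.
Total orbitals: 1 + 2 + 3 = 6.

6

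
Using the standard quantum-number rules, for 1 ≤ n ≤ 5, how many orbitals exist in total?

Total orbitals = 1² + 2² + 3² + 4² + 5² = 55.

55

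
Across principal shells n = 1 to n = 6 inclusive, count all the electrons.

Shell n has n² orbitals: 1²=1 + 2²=4 + 3²=9 + 4²=16 + 5²=25 + 6²=36 = 91 orbitals.
Two spin states per orbital: 2 × 91 = 182 electrons.

182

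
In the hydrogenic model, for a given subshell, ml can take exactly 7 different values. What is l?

ml ranges over 2l+1 integers, so 2l+1 = 7 ⇒ l = 3.

l = 3 (f)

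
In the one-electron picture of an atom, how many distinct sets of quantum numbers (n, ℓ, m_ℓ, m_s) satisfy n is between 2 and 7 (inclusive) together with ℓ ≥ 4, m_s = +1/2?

For each n in the range, tally the orbitals obeying ℓ ≥ 4:
n=5 → 9; n=6 → 20; n=7 → 33.
Orbitals: 9 + 20 + 33 = 62. With m_s fixed to +1/2 there is one state per orbital, so 62 states.

62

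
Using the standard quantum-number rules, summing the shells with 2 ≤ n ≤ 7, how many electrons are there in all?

Shell n has n² orbitals: 2²=4 + 3²=9 + 4²=16 + 5²=25 + 6²=36 + 7²=49 = 139 orbitals.
Two spin states per orbital: 2 × 139 = 278 electrons.

278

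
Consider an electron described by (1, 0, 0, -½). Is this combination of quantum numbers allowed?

Allowed

n = 1 is a positive integer. l = 0 satisfies 0 ≤ l ≤ n−1 = 0. ml = 0 lies in the range −l … +l (here 0). ms = -1/2 is one of ±1/2.
All four constraints are satisfied.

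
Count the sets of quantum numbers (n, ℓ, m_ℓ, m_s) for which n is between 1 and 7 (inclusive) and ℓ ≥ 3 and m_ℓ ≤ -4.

20

Go shell by shell, enumerating (ℓ, m_ℓ) with ℓ ≥ 3 and m_ℓ ≤ -4:
n=5 → 1; n=6 → 3; n=7 → 6.
Orbitals: 1 + 3 + 6 = 10. Including both spin states (m_s = ±1/2) gives 2 × 10 = 20 states.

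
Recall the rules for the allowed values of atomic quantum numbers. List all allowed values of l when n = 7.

0, 1, 2, 3, 4, 5, 6

l is an integer with 0 ≤ l ≤ n−1, so for n = 7: l = 0, 1, 2, 3, 4, 5, 6.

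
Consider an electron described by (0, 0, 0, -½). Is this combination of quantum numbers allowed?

Invalid

The principal quantum number must be a positive integer (n ≥ 1), but here n = 0.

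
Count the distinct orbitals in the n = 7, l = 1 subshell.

A subshell has 2l+1 orbitals; with l = 1, that's 3.

3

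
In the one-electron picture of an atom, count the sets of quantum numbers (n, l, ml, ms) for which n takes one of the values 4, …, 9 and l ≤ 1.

48

Count contributing orbitals for each principal shell:
n=4 → 4; n=5 → 4; n=6 → 4; n=7 → 4; n=8 → 4; n=9 → 4.
Orbitals: 4 + 4 + 4 + 4 + 4 + 4 = 24. Including both spin states (ms = ±1/2) gives 2 × 24 = 48 states.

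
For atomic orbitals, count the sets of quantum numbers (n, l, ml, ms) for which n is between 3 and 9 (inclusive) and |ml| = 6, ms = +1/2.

Count contributing orbitals for each principal shell:
n=7 → 2; n=8 → 4; n=9 → 6.
Orbitals: 2 + 4 + 6 = 12. With ms fixed to +1/2 there is one state per orbital, so 12 states.

12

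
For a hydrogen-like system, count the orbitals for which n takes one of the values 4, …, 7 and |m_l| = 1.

Go shell by shell, enumerating (l, m_l) with |m_l| = 1:
n=4 → 6; n=5 → 8; n=6 → 10; n=7 → 12.
Total orbitals: 6 + 8 + 10 + 12 = 36.

36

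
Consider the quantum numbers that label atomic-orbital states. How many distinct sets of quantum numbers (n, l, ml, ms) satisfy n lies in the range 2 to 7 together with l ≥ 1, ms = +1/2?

Per-shell orbital counts meeting the constraint:
n=2 → 3; n=3 → 8; n=4 → 15; n=5 → 24; n=6 → 35; n=7 → 48.
Orbitals: 3 + 8 + 15 + 24 + 35 + 48 = 133. With ms fixed to +1/2 there is one state per orbital, so 133 states.

133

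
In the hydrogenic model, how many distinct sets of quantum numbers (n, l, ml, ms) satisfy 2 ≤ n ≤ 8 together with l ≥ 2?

350

Per-shell orbital counts meeting the constraint:
n=3 → 5; n=4 → 12; n=5 → 21; n=6 → 32; n=7 → 45; n=8 → 60.
Orbitals: 5 + 12 + 21 + 32 + 45 + 60 = 175. Including both spin states (ms = ±1/2) gives 2 × 175 = 350 states.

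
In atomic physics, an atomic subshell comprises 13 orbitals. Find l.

l = 6

2l+1 = 13 gives l = 6.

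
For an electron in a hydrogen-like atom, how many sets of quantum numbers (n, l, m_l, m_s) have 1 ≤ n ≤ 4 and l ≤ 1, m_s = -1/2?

13

For each n in the range, tally the orbitals obeying l ≤ 1:
n=1 → 1; n=2 → 4; n=3 → 4; n=4 → 4.
Orbitals: 1 + 4 + 4 + 4 = 13. With m_s fixed to -1/2 there is one state per orbital, so 13 states.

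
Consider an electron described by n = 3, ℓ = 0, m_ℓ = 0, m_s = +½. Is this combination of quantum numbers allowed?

n = 3 is a positive integer. ℓ = 0 satisfies 0 ≤ ℓ ≤ n−1 = 2. m_ℓ = 0 lies in the range −ℓ … +ℓ (here 0). m_s = +1/2 is one of ±1/2.
All four constraints are satisfied.

Valid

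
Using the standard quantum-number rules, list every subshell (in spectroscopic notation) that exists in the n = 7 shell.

7s, 7p, 7d, 7f, 7g, 7h, 7i

For n = 7, l runs from 0 to 6. In spectroscopic notation l = 0,1,2,… ↔ s,p,d,f,g,h,i, so the subshells are 7s, 7p, 7d, 7f, 7g, 7h, 7i.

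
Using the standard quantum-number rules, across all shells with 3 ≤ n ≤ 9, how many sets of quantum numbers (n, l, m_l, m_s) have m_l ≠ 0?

476

Work shell by shell — for each n, count the (l, m_l) pairs that satisfy m_l ≠ 0:
n=3 → 6; n=4 → 12; n=5 → 20; n=6 → 30; n=7 → 42; n=8 → 56; n=9 → 72.
Orbitals: 6 + 12 + 20 + 30 + 42 + 56 + 72 = 238. Including both spin states (m_s = ±1/2) gives 2 × 238 = 476 states.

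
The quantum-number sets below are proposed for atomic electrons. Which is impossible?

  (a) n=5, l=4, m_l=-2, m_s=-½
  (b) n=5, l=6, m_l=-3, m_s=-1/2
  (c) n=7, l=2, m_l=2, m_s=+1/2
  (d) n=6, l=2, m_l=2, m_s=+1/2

(b) has l = 6 ≥ n = 5, violating 0 ≤ l ≤ n−1.
The remaining sets (a), (c), (d) satisfy all four rules.

(b)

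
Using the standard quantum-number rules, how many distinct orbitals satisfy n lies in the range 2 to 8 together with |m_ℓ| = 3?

Per-shell orbital counts meeting the constraint:
n=4 → 2; n=5 → 4; n=6 → 6; n=7 → 8; n=8 → 10.
Total orbitals: 2 + 4 + 6 + 8 + 10 = 30.

30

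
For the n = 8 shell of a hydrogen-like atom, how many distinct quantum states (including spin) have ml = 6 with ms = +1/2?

2

With n = 8 the allowed l are 0, 1, …, 7.
Contributions: l=6 → 1; l=7 → 1.
Orbitals: 1 + 1 = 2. With ms fixed to a single value there is one state per orbital, giving 2 states.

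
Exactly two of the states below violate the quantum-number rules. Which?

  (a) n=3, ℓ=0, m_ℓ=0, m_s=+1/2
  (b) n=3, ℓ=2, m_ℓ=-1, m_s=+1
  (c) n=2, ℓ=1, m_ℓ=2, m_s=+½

(b) and (c)

(b) has m_s = +1, but an electron's spin must be ±1/2.
(c) has |m_ℓ| = 2 > ℓ = 1, violating −ℓ ≤ m_ℓ ≤ ℓ.
The remaining set (a) satisfies all four rules.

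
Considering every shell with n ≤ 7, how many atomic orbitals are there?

Total orbitals = 1² + 2² + 3² + 4² + 5² + 6² + 7² = 140.

140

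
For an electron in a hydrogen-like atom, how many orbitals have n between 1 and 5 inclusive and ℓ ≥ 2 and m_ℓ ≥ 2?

10

Count contributing orbitals for each principal shell:
n=3 → 1; n=4 → 3; n=5 → 6.
Total orbitals: 1 + 3 + 6 = 10.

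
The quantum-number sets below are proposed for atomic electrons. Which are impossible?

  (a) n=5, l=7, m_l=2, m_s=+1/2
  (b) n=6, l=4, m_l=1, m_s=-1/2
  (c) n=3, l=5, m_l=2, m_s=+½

(a) has l = 7 ≥ n = 5, violating 0 ≤ l ≤ n−1.
(c) has l = 5 ≥ n = 3, violating 0 ≤ l ≤ n−1.
The remaining set (b) satisfies all four rules.

(a) and (c)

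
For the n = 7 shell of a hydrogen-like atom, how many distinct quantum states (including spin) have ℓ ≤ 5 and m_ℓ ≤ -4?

With n = 7 the allowed ℓ are 0, 1, …, 6.
Per ℓ-value: ℓ=4 → 1; ℓ=5 → 2.
Orbitals: 1 + 2 = 3. Each orbital carries two spin states, so 3 × 2 = 6 states.

6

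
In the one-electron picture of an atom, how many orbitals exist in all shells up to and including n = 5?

55

Total orbitals = 1² + 2² + 3² + 4² + 5² = 55.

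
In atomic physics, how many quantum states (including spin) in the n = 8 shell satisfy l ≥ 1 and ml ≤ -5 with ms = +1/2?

6

Go through l = 0, …, 7 (the values permitted for n = 8).
Orbitals with l ≥ 1 and ml ≤ -5, by l: l=5 → 1; l=6 → 2; l=7 → 3.
Orbitals: 1 + 2 + 3 = 6. With ms fixed to a single value there is one state per orbital, giving 6 states.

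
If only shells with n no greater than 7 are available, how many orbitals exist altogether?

140

Total orbitals = 1² + 2² + 3² + 4² + 5² + 6² + 7² = 140.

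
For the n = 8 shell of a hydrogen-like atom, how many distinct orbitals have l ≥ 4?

For n = 8, l ranges over 0 … 7.
The (l, m_l) pairs meeting l ≥ 4 give: l=4 → 9; l=5 → 11; l=6 → 13; l=7 → 15.
Total orbitals: 9 + 11 + 13 + 15 = 48.

48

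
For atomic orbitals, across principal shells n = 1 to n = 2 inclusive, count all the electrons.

Shell n has n² orbitals: 1²=1 + 2²=4 = 5 orbitals.
Two spin states per orbital: 2 × 5 = 10 electrons.

10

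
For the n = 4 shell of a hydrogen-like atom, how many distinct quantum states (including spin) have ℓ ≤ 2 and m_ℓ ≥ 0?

12

Contributions: ℓ=0 → 1; ℓ=1 → 2; ℓ=2 → 3.
Orbitals: 1 + 2 + 3 = 6. Each orbital carries two spin states, so 6 × 2 = 12 states.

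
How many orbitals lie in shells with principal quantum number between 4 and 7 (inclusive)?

Shell n has n² orbitals: 4²=16 + 5²=25 + 6²=36 + 7²=49 = 126 orbitals.

126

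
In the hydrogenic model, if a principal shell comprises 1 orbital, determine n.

n = 1

n² = 1 ⇒ n = 1.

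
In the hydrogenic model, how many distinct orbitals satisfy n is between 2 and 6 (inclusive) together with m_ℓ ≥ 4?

4

For each n in the range, tally the orbitals obeying m_ℓ ≥ 4:
n=5 → 1; n=6 → 3.
Total orbitals: 1 + 3 = 4.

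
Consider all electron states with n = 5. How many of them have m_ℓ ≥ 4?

2

The n = 5 shell has ℓ = 0 through 4; check each.
Contributions: ℓ=4 → 1.
Orbitals: 1. Each orbital carries two spin states, so 1 × 2 = 2 states.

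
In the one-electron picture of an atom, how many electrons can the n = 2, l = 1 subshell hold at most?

6

A subshell with l = 1 has 2l+1 = 3 orbitals, each holding 2 electrons (spin ±1/2), so 3 × 2 = 6.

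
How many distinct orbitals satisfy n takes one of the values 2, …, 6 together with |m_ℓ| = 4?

6

Per-shell orbital counts meeting the constraint:
n=5 → 2; n=6 → 4.
Total orbitals: 2 + 4 = 6.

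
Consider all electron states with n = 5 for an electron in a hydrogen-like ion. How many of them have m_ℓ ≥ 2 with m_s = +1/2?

The (ℓ, m_ℓ) pairs meeting m_ℓ ≥ 2 give: ℓ=2 → 1; ℓ=3 → 2; ℓ=4 → 3.
Orbitals: 1 + 2 + 3 = 6. With m_s fixed to a single value there is one state per orbital, giving 6 states.

6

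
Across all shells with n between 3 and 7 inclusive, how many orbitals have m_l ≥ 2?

Work shell by shell — for each n, count the (l, m_l) pairs that satisfy m_l ≥ 2:
n=3 → 1; n=4 → 3; n=5 → 6; n=6 → 10; n=7 → 15.
Total orbitals: 1 + 3 + 6 + 10 + 15 = 35.

35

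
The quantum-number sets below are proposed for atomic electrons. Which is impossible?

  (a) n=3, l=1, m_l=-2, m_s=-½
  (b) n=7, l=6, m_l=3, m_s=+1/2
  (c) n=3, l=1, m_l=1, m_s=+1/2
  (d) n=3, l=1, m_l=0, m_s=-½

(a) has |m_l| = 2 > l = 1, violating −l ≤ m_l ≤ l.
The remaining sets (b), (c), (d) satisfy all four rules.

(a)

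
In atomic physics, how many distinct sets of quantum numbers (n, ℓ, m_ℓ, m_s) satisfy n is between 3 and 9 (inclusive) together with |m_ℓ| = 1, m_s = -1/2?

Work shell by shell — for each n, count the (ℓ, m_ℓ) pairs that satisfy |m_ℓ| = 1:
n=3 → 4; n=4 → 6; n=5 → 8; n=6 → 10; n=7 → 12; n=8 → 14; n=9 → 16.
Orbitals: 4 + 6 + 8 + 10 + 12 + 14 + 16 = 70. With m_s fixed to -1/2 there is one state per orbital, so 70 states.

70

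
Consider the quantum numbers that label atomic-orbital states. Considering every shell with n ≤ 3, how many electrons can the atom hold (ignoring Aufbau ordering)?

Total orbitals = 1² + 2² + 3² = 14. Doubling for spin gives 28 electrons.

28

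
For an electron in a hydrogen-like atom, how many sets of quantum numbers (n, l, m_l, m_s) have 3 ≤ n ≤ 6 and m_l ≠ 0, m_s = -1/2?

For each n in the range, tally the orbitals obeying m_l ≠ 0:
n=3 → 6; n=4 → 12; n=5 → 20; n=6 → 30.
Orbitals: 6 + 12 + 20 + 30 = 68. With m_s fixed to -1/2 there is one state per orbital, so 68 states.

68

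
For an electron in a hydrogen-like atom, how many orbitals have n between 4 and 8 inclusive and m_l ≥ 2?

Count contributing orbitals for each principal shell:
n=4 → 3; n=5 → 6; n=6 → 10; n=7 → 15; n=8 → 21.
Total orbitals: 3 + 6 + 10 + 15 + 21 = 55.

55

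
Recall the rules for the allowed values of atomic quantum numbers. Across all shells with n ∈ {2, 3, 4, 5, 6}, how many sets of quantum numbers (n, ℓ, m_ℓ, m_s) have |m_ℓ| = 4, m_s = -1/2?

Per-shell orbital counts meeting the constraint:
n=5 → 2; n=6 → 4.
Orbitals: 2 + 4 = 6. With m_s fixed to -1/2 there is one state per orbital, so 6 states.

6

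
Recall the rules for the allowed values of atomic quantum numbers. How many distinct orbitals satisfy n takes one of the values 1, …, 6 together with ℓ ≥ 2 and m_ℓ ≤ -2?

20

Work shell by shell — for each n, count the (ℓ, m_ℓ) pairs that satisfy ℓ ≥ 2 and m_ℓ ≤ -2:
n=3 → 1; n=4 → 3; n=5 → 6; n=6 → 10.
Total orbitals: 1 + 3 + 6 + 10 = 20.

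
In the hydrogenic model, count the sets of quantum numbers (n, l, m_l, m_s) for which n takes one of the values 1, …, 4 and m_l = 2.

6

For each n in the range, tally the orbitals obeying m_l = 2:
n=3 → 1; n=4 → 2.
Orbitals: 1 + 2 = 3. Including both spin states (m_s = ±1/2) gives 2 × 3 = 6 states.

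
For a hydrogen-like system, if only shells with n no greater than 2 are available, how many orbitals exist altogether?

Total orbitals = 1² + 2² = 5.

5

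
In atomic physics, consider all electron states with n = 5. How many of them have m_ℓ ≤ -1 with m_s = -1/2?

10

The n = 5 shell has ℓ = 0 through 4; check each.
Per ℓ-value: ℓ=1 → 1; ℓ=2 → 2; ℓ=3 → 3; ℓ=4 → 4.
Orbitals: 1 + 2 + 3 + 4 = 10. With m_s fixed to a single value there is one state per orbital, giving 10 states.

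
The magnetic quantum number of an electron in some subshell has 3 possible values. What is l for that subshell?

m_l ranges over 2l+1 integers, so 2l+1 = 3 ⇒ l = 1.

l = 1 (p)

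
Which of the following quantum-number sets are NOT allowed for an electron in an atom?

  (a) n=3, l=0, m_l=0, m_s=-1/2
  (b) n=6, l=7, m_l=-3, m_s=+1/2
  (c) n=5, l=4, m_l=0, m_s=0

(b) has l = 7 ≥ n = 6, violating 0 ≤ l ≤ n−1.
(c) has m_s = 0, but an electron's spin must be ±1/2.
The remaining set (a) satisfies all four rules.

(b) and (c)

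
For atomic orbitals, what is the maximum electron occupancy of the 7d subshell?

10

A subshell with l = 2 has 2l+1 = 5 orbitals, each holding 2 electrons (spin ±1/2), so 5 × 2 = 10.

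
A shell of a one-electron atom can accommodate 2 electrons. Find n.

n = 1

2n² = 2 ⇒ n² = 1 ⇒ n = 1.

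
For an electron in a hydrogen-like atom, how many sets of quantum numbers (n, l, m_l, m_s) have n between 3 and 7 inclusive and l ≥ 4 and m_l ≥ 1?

56

Per-shell orbital counts meeting the constraint:
n=5 → 4; n=6 → 9; n=7 → 15.
Orbitals: 4 + 9 + 15 = 28. Including both spin states (m_s = ±1/2) gives 2 × 28 = 56 states.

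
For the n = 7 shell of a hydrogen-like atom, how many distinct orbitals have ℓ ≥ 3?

40

With n = 7 the allowed ℓ are 0, 1, …, 6.
Contributions: ℓ=3 → 7; ℓ=4 → 9; ℓ=5 → 11; ℓ=6 → 13.
Total orbitals: 7 + 9 + 11 + 13 = 40.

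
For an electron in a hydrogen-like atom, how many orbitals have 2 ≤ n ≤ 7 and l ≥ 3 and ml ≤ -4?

10

Treat each shell separately and count matching orbitals:
n=5 → 1; n=6 → 3; n=7 → 6.
Total orbitals: 1 + 3 + 6 = 10.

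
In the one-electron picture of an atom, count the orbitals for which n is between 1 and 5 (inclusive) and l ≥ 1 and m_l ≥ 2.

10

Count contributing orbitals for each principal shell:
n=3 → 1; n=4 → 3; n=5 → 6.
Total orbitals: 1 + 3 + 6 = 10.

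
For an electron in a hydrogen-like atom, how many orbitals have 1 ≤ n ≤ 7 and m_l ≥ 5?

Go shell by shell, enumerating (l, m_l) with m_l ≥ 5:
n=6 → 1; n=7 → 3.
Total orbitals: 1 + 3 = 4.

4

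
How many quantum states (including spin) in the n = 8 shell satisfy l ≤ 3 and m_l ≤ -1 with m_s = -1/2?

Per l-value: l=1 → 1; l=2 → 2; l=3 → 3.
Orbitals: 1 + 2 + 3 = 6. With m_s fixed to a single value there is one state per orbital, giving 6 states.

6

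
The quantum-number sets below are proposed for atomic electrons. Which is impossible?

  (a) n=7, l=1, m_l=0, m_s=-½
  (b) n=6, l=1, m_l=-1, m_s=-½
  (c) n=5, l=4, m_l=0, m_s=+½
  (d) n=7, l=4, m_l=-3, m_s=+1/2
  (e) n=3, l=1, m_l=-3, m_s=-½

(e) has |m_l| = 3 > l = 1, violating −l ≤ m_l ≤ l.
The remaining sets (a), (b), (c), (d) satisfy all four rules.

(e)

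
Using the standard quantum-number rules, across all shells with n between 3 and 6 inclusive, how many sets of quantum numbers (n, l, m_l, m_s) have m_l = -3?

12

Work shell by shell — for each n, count the (l, m_l) pairs that satisfy m_l = -3:
n=4 → 1; n=5 → 2; n=6 → 3.
Orbitals: 1 + 2 + 3 = 6. Including both spin states (m_s = ±1/2) gives 2 × 6 = 12 states.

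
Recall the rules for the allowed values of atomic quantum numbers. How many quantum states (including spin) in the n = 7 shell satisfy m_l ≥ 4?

12

Orbitals with m_l ≥ 4, by l: l=4 → 1; l=5 → 2; l=6 → 3.
Orbitals: 1 + 2 + 3 = 6. Each orbital carries two spin states, so 6 × 2 = 12 states.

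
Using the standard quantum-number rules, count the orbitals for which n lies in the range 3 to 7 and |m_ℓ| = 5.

Count contributing orbitals for each principal shell:
n=6 → 2; n=7 → 4.
Total orbitals: 2 + 4 = 6.

6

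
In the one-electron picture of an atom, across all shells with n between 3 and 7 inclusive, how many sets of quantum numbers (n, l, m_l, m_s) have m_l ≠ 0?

220

For each n in the range, tally the orbitals obeying m_l ≠ 0:
n=3 → 6; n=4 → 12; n=5 → 20; n=6 → 30; n=7 → 42.
Orbitals: 6 + 12 + 20 + 30 + 42 = 110. Including both spin states (m_s = ±1/2) gives 2 × 110 = 220 states.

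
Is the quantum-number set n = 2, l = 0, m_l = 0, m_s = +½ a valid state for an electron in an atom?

n = 2 is a positive integer. l = 0 satisfies 0 ≤ l ≤ n−1 = 1. m_l = 0 lies in the range −l … +l (here 0). m_s = +1/2 is one of ±1/2.
All four constraints are satisfied.

Yes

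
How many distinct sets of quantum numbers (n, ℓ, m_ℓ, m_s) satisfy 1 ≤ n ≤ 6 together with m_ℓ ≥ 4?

Per-shell orbital counts meeting the constraint:
n=5 → 1; n=6 → 3.
Orbitals: 1 + 3 = 4. Including both spin states (m_s = ±1/2) gives 2 × 4 = 8 states.

8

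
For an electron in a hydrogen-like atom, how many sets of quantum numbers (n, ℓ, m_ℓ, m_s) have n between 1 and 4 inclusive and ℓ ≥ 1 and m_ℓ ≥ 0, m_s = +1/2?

Per-shell orbital counts meeting the constraint:
n=2 → 2; n=3 → 5; n=4 → 9.
Orbitals: 2 + 5 + 9 = 16. With m_s fixed to +1/2 there is one state per orbital, so 16 states.

16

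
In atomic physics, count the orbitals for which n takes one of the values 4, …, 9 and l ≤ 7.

Per-shell orbital counts meeting the constraint:
n=4 → 16; n=5 → 25; n=6 → 36; n=7 → 49; n=8 → 64; n=9 → 64.
Total orbitals: 16 + 25 + 36 + 49 + 64 + 64 = 254.

254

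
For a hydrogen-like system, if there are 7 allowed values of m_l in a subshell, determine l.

m_l ranges over 2l+1 integers, so 2l+1 = 7 ⇒ l = 3.

l = 3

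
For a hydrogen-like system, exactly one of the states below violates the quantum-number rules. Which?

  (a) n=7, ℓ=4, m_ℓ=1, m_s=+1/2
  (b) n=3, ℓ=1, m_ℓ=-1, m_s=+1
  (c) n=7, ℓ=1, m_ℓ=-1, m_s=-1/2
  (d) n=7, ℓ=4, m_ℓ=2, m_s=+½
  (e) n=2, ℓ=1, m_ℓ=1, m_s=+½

(b)

(b) has m_s = +1, but an electron's spin must be ±1/2.
The remaining sets (a), (c), (d), (e) satisfy all four rules.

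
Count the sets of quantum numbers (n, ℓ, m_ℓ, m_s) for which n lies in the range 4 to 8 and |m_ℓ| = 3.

60

Treat each shell separately and count matching orbitals:
n=4 → 2; n=5 → 4; n=6 → 6; n=7 → 8; n=8 → 10.
Orbitals: 2 + 4 + 6 + 8 + 10 = 30. Including both spin states (m_s = ±1/2) gives 2 × 30 = 60 states.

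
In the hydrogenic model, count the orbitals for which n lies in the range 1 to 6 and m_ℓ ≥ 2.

Work shell by shell — for each n, count the (ℓ, m_ℓ) pairs that satisfy m_ℓ ≥ 2:
n=3 → 1; n=4 → 3; n=5 → 6; n=6 → 10.
Total orbitals: 1 + 3 + 6 + 10 = 20.

20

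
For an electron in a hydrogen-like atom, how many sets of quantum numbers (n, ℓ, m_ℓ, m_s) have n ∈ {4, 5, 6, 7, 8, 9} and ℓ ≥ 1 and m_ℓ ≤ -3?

Treat each shell separately and count matching orbitals:
n=4 → 1; n=5 → 3; n=6 → 6; n=7 → 10; n=8 → 15; n=9 → 21.
Orbitals: 1 + 3 + 6 + 10 + 15 + 21 = 56. Including both spin states (m_s = ±1/2) gives 2 × 56 = 112 states.

112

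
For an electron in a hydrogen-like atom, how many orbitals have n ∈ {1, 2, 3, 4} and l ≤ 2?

Count contributing orbitals for each principal shell:
n=1 → 1; n=2 → 4; n=3 → 9; n=4 → 9.
Total orbitals: 1 + 4 + 9 + 9 = 23.

23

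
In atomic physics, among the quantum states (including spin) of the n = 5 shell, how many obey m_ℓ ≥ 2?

Go through ℓ = 0, …, 4 (the values permitted for n = 5).
Per ℓ-value: ℓ=2 → 1; ℓ=3 → 2; ℓ=4 → 3.
Orbitals: 1 + 2 + 3 = 6. Each orbital carries two spin states, so 6 × 2 = 12 states.

12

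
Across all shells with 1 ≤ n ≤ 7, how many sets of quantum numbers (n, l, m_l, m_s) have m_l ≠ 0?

Treat each shell separately and count matching orbitals:
n=2 → 2; n=3 → 6; n=4 → 12; n=5 → 20; n=6 → 30; n=7 → 42.
Orbitals: 2 + 6 + 12 + 20 + 30 + 42 = 112. Including both spin states (m_s = ±1/2) gives 2 × 112 = 224 states.

224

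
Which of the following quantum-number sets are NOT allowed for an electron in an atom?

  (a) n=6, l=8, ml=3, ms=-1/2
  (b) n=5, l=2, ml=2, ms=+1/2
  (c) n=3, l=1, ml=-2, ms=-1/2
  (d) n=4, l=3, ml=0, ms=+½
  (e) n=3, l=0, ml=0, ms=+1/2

(a) and (c)

(a) has l = 8 ≥ n = 6, violating 0 ≤ l ≤ n−1.
(c) has |ml| = 2 > l = 1, violating −l ≤ ml ≤ l.
The remaining sets (b), (d), (e) satisfy all four rules.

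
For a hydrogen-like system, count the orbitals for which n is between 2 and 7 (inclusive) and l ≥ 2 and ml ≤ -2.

Per-shell orbital counts meeting the constraint:
n=3 → 1; n=4 → 3; n=5 → 6; n=6 → 10; n=7 → 15.
Total orbitals: 1 + 3 + 6 + 10 + 15 = 35.

35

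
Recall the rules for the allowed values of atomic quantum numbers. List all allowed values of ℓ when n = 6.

ℓ is an integer with 0 ≤ ℓ ≤ n−1, so for n = 6: ℓ = 0, 1, 2, 3, 4, 5.

0, 1, 2, 3, 4, 5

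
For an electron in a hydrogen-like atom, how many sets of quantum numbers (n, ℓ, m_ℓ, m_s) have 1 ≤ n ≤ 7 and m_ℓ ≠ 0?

Go shell by shell, enumerating (ℓ, m_ℓ) with m_ℓ ≠ 0:
n=2 → 2; n=3 → 6; n=4 → 12; n=5 → 20; n=6 → 30; n=7 → 42.
Orbitals: 2 + 6 + 12 + 20 + 30 + 42 = 112. Including both spin states (m_s = ±1/2) gives 2 × 112 = 224 states.

224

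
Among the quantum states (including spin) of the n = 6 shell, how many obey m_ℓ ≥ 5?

2

With n = 6 the allowed ℓ are 0, 1, …, 5.
Contributions: ℓ=5 → 1.
Orbitals: 1. Each orbital carries two spin states, so 1 × 2 = 2 states.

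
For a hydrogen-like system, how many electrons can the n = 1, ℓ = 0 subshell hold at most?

2

A subshell with ℓ = 0 has 2ℓ+1 = 1 orbital, each holding 2 electrons (spin ±1/2), so 1 × 2 = 2.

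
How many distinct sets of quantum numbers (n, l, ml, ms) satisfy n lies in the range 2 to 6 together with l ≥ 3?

Work shell by shell — for each n, count the (l, ml) pairs that satisfy l ≥ 3:
n=4 → 7; n=5 → 16; n=6 → 27.
Orbitals: 7 + 16 + 27 = 50. Including both spin states (ms = ±1/2) gives 2 × 50 = 100 states.

100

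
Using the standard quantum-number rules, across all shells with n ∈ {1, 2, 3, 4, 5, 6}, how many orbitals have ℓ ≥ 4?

29

Go shell by shell, enumerating (ℓ, m_ℓ) with ℓ ≥ 4:
n=5 → 9; n=6 → 20.
Total orbitals: 9 + 20 = 29.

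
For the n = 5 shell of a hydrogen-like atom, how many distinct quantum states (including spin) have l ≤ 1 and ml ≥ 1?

The (l, ml) pairs meeting l ≤ 1 and ml ≥ 1 give: l=1 → 1.
Orbitals: 1. Each orbital carries two spin states, so 1 × 2 = 2 states.

2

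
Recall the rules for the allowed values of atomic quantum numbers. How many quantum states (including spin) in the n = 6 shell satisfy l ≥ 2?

64

With n = 6 the allowed l are 0, 1, …, 5.
Per l-value: l=2 → 5; l=3 → 7; l=4 → 9; l=5 → 11.
Orbitals: 5 + 7 + 9 + 11 = 32. Each orbital carries two spin states, so 32 × 2 = 64 states.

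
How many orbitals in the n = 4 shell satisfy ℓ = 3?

Go through ℓ = 0, …, 3 (the values permitted for n = 4).
Contributions: ℓ=3 → 7.
Total orbitals: 7.

7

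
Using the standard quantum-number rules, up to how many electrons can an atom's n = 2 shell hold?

8

A shell holds 2n² electrons: 2 × 2² = 2 × 4 = 8.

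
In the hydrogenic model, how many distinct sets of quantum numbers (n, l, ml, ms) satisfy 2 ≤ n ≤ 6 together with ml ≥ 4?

For each n in the range, tally the orbitals obeying ml ≥ 4:
n=5 → 1; n=6 → 3.
Orbitals: 1 + 3 = 4. Including both spin states (ms = ±1/2) gives 2 × 4 = 8 states.

8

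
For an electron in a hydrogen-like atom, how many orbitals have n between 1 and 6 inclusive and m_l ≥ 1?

Count contributing orbitals for each principal shell:
n=2 → 1; n=3 → 3; n=4 → 6; n=5 → 10; n=6 → 15.
Total orbitals: 1 + 3 + 6 + 10 + 15 = 35.

35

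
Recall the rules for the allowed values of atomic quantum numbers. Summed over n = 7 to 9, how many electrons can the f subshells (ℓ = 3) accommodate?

42

An f subshell (ℓ = 3) exists for every n ≥ 4, so shells n = 7, 8, 9 each contribute one — 3 subshells.
Since each f subshell holds 2(2·3+1) = 14 electrons, the total is 3 × 14 = 42.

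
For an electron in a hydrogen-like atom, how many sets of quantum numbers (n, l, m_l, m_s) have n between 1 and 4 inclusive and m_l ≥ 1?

20

Per-shell orbital counts meeting the constraint:
n=2 → 1; n=3 → 3; n=4 → 6.
Orbitals: 1 + 3 + 6 = 10. Including both spin states (m_s = ±1/2) gives 2 × 10 = 20 states.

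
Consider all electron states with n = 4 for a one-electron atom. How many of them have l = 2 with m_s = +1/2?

5

The n = 4 shell has l = 0 through 3; check each.
Orbitals with l = 2, by l: l=2 → 5.
Orbitals: 5. With m_s fixed to a single value there is one state per orbital, giving 5 states.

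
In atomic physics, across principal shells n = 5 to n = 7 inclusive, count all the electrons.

220

Shell n has n² orbitals: 5²=25 + 6²=36 + 7²=49 = 110 orbitals.
Two spin states per orbital: 2 × 110 = 220 electrons.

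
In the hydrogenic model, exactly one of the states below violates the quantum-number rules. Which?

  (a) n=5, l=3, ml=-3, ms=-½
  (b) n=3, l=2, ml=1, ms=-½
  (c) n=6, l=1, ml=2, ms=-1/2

(c)

(c) has |ml| = 2 > l = 1, violating −l ≤ ml ≤ l.
The remaining sets (a), (b) satisfy all four rules.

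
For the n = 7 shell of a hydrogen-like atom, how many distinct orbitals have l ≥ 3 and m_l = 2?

Orbitals with l ≥ 3 and m_l = 2, by l: l=3 → 1; l=4 → 1; l=5 → 1; l=6 → 1.
Total orbitals: 1 + 1 + 1 + 1 = 4.

4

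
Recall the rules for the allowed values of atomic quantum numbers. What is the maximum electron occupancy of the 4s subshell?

2

A subshell with l = 0 has 2l+1 = 1 orbital, each holding 2 electrons (spin ±1/2), so 1 × 2 = 2.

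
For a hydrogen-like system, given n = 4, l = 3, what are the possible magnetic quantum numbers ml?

ml takes every integer from −l to +l. With l = 3 that gives the 7 values -3, -2, -1, 0, 1, 2, 3.

-3, -2, -1, 0, 1, 2, 3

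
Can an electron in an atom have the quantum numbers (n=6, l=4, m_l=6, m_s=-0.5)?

The magnetic quantum number must satisfy −l ≤ m_l ≤ l. With l = 4, m_l can only be -4, -3, -2, -1, 0, 1, 2, 3, 4, so m_l = 6 is forbidden.

No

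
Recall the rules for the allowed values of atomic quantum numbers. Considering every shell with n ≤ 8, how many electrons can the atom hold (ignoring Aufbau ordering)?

Total orbitals = 1² + 2² + 3² + 4² + 5² + 6² + 7² + 8² = 204. Doubling for spin gives 408 electrons.

408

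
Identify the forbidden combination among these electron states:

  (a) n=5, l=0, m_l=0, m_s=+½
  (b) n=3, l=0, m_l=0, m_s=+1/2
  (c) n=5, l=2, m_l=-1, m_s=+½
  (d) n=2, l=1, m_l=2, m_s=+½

(d)

(d) has |m_l| = 2 > l = 1, violating −l ≤ m_l ≤ l.
The remaining sets (a), (b), (c) satisfy all four rules.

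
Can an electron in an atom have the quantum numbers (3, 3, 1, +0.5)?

Invalid

The orbital quantum number must satisfy 0 ≤ l ≤ n−1. With n = 3 the allowed l values are 0, 1, 2, so l = 3 is out of range.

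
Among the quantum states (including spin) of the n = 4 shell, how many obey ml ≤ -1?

Go through l = 0, …, 3 (the values permitted for n = 4).
The (l, ml) pairs meeting ml ≤ -1 give: l=1 → 1; l=2 → 2; l=3 → 3.
Orbitals: 1 + 2 + 3 = 6. Each orbital carries two spin states, so 6 × 2 = 12 states.

12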